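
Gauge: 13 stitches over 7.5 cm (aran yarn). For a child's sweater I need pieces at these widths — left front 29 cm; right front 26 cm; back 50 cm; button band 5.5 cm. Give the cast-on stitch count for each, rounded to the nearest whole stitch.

Rate = 13/7.5 = 1.733 sts per cm.
left front: 29 × 1.733 = 50.27 → 50.
right front: 26 × 1.733 = 45.07 → 45.
back: 50 × 1.733 = 86.67 → 87.
button band: 5.5 × 1.733 = 9.53 → 10.

left front 50; right front 45; back 87; button band 10.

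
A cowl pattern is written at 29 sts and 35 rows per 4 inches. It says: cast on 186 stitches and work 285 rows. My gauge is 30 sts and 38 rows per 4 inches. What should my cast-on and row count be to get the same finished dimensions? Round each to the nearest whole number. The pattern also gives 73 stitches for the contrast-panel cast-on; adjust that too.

Cast on 192 stitches; work 309 rows; contrast-panel cast-on 76 stitches.

Stitches: 186 × 30/29 = 192.41 → 192.
Rows: 285 × 38/35 = 309.43 → 309.
contrast-panel cast-on: 73 × 30/29 = 75.52 → 76.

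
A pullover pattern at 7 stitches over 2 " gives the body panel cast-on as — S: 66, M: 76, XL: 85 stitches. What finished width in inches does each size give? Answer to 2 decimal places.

S 18.86 inches; M 21.71 inches; XL 24.29 inches.

7/2 = 3.5 sts per in.
S: 66 / 3.5 = 18.857 → 18.86 in.
M: 76 / 3.5 = 21.714 → 21.71 in.
XL: 85 / 3.5 = 24.286 → 24.29 in.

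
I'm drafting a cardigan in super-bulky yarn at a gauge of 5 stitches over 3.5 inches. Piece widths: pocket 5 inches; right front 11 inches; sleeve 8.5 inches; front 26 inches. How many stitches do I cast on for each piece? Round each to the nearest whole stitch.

Rate = 5/3.5 = 1.429 sts per in.
pocket: 5 × 1.429 = 7.14 → 7.
right front: 11 × 1.429 = 15.71 → 16.
sleeve: 8.5 × 1.429 = 12.14 → 12.
front: 26 × 1.429 = 37.14 → 37.

pocket 7; right front 16; sleeve 12; front 37.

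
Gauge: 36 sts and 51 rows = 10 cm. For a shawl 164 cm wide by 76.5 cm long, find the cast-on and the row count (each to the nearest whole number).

Stitch gauge = 36/10 = 3.6 sts/cm; 164 × 3.6 = 590.40 → 590 sts.
Row gauge = 51/10 = 5.1 rows/cm; 76.5 × 5.1 = 390.15 → 390 rows.

Cast on 590 stitches and work 390 rows.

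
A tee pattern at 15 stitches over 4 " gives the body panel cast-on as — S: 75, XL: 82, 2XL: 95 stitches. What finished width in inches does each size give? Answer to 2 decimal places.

S 20.00 inches; XL 21.87 inches; 2XL 25.33 inches.

15/4 = 3.75 sts per in.
S: 75 / 3.75 = 20.000 → 20.00 in.
XL: 82 / 3.75 = 21.867 → 21.87 in.
2XL: 95 / 3.75 = 25.333 → 25.33 in.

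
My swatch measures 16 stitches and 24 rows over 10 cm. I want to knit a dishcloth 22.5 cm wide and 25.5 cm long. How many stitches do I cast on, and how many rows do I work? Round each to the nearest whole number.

Stitch gauge = 16/10 = 1.6 sts/cm; 22.5 × 1.6 = 36.00 → 36 sts.
Row gauge = 24/10 = 2.4 rows/cm; 25.5 × 2.4 = 61.20 → 61 rows.

Cast on 36 stitches and work 61 rows.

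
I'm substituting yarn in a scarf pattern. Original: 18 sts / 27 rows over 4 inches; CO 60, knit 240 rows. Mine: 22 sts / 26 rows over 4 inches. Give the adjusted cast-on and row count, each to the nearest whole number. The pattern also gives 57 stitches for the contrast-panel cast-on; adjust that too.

Stitches: 60 × 22/18 = 73.33 → 73.
Rows: 240 × 26/27 = 231.11 → 231.
contrast-panel cast-on: 57 × 22/18 = 69.67 → 70.

Cast on 73 stitches; work 231 rows; contrast-panel cast-on 70 stitches.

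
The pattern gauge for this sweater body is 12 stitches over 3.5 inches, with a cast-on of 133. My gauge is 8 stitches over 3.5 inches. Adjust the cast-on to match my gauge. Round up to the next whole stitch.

89 stitches.

Scale factor = 8 / 12 = 0.667.
133 × 8 / 12 = 88.67 sts.
→ 89 sts.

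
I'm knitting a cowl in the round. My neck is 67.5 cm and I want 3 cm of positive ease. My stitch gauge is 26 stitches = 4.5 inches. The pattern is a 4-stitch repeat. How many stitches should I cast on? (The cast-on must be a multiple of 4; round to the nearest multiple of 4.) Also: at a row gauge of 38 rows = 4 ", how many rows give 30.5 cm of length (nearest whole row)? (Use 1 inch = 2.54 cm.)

Finished = 67.5 + 3 = 70.5 cm.
70.5 cm × 1/2.54 = 27.76 inches.
26/4.5 = 5.778 sts per in; 27.76 × 5.778 = 160.37 sts.
Nearest multiple of 4 → 160.
30.5 cm = 12.01 inches; × 9.5 = 114.07 → 114 rows.

Cast on 160 stitches; work 114 rows.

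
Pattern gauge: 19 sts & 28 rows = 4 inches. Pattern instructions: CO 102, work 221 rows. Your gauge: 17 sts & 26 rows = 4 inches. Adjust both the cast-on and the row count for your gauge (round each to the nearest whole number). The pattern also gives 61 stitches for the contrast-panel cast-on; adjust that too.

Cast on 91 stitches; work 205 rows; contrast-panel cast-on 55 stitches.

Stitches: 102 × 17/19 = 91.26 → 91.
Rows: 221 × 26/28 = 205.21 → 205.
contrast-panel cast-on: 61 × 17/19 = 54.58 → 55.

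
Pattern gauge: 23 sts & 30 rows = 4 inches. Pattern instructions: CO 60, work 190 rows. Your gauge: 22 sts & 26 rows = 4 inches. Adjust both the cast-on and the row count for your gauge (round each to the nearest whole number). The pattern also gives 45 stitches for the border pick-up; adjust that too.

Stitches: 60 × 22/23 = 57.39 → 57.
Rows: 190 × 26/30 = 164.67 → 165.
border pick-up: 45 × 22/23 = 43.04 → 43.

Cast on 57 stitches; work 165 rows; border pick-up 43 stitches.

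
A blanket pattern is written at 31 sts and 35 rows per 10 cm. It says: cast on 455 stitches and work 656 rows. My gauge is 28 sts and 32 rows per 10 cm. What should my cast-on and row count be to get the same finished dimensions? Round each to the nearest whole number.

Cast on 411 stitches; work 600 rows.

Stitches: 455 × 28/31 = 410.97 → 411.
Rows: 656 × 32/35 = 599.77 → 600.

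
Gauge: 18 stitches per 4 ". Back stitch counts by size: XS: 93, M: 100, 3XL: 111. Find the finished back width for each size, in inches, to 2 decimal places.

XS 20.67 inches; M 22.22 inches; 3XL 24.67 inches.

18/4 = 4.5 sts per in.
XS: 93 / 4.5 = 20.667 → 20.67 in.
M: 100 / 4.5 = 22.222 → 22.22 in.
3XL: 111 / 4.5 = 24.667 → 24.67 in.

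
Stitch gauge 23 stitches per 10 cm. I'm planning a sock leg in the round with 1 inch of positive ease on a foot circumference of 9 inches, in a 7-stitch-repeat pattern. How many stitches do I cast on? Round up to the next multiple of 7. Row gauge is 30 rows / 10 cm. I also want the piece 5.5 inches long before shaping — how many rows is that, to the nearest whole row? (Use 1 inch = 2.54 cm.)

Cast on 63 stitches; work 42 rows.

Finished = 9 + 1 = 10 inches.
10 inches × 2.54 = 25.40 cm.
23/10 = 2.3 sts per cm; 25.40 × 2.3 = 58.42 sts.
Next multiple of 7 → 63.
5.5 inches = 13.97 cm; × 3 = 41.91 → 42 rows.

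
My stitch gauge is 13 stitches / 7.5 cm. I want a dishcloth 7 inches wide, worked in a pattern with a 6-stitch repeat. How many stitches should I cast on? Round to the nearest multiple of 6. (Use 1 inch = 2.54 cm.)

30 stitches.

7 in = 7 × 2.54 = 17.78 cm.
13 / 7.5 = 1.733 sts/cm.
17.78 × 1.733 = 30.82 sts.
→ 30.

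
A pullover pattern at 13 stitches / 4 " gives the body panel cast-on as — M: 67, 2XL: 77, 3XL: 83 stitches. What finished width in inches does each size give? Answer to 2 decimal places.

13/4 = 3.25 sts per in.
M: 67 / 3.25 = 20.615 → 20.62 in.
2XL: 77 / 3.25 = 23.692 → 23.69 in.
3XL: 83 / 3.25 = 25.538 → 25.54 in.

M 20.62 inches; 2XL 23.69 inches; 3XL 25.54 inches.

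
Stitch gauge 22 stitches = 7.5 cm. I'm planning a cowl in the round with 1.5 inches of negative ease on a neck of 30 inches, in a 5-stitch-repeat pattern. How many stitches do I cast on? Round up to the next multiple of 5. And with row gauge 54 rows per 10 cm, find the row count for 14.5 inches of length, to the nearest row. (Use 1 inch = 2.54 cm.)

Cast on 215 stitches; work 199 rows.

Finished = 30 − 1.5 = 28.5 inches.
28.5 inches × 2.54 = 72.39 cm.
22/7.5 = 2.933 sts per cm; 72.39 × 2.933 = 212.34 sts.
Next multiple of 5 → 215.
14.5 inches = 36.83 cm; × 5.4 = 198.88 → 199 rows.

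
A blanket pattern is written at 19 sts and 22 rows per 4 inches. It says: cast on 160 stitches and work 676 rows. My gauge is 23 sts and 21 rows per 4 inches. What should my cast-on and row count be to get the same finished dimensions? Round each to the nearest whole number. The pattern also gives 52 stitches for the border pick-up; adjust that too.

Stitches: 160 × 23/19 = 193.68 → 194.
Rows: 676 × 21/22 = 645.27 → 645.
border pick-up: 52 × 23/19 = 62.95 → 63.

Cast on 194 stitches; work 645 rows; border pick-up 63 stitches.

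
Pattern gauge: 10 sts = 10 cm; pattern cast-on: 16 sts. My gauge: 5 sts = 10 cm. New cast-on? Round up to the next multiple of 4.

Scale factor = 5 / 10 = 0.500.
16 × 5 / 10 = 8.00 sts.

Cast on 8 stitches.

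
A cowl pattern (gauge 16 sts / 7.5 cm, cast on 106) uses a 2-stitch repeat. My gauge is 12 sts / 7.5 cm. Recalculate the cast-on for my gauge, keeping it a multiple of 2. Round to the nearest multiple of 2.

80 stitches.

106 × 12 / 16 = 79.50.
Nearest multiple of 2: 80.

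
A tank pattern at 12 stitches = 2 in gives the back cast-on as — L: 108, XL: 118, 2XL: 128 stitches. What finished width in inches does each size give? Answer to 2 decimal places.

12/2 = 6 sts per in.
L: 108 / 6 = 18.000 → 18.00 in.
XL: 118 / 6 = 19.667 → 19.67 in.
2XL: 128 / 6 = 21.333 → 21.33 in.

L 18.00 inches; XL 19.67 inches; 2XL 21.33 inches.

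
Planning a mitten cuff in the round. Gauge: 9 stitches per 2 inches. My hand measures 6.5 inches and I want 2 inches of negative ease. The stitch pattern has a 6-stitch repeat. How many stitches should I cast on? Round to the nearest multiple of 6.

CO 18 sts.

Finished = 6.5 − 2 = 4.5 inches.
9 / 2 = 4.5 sts/in.
4.5 × 4.5 = 20.25 sts.
Nearest multiple of 6: 18.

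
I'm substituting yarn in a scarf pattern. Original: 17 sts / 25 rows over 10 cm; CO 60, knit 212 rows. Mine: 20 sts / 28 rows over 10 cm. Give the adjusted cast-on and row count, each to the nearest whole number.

Stitches: 60 × 20/17 = 70.59 → 71.
Rows: 212 × 28/25 = 237.44 → 237.

Cast on 71 stitches; work 237 rows.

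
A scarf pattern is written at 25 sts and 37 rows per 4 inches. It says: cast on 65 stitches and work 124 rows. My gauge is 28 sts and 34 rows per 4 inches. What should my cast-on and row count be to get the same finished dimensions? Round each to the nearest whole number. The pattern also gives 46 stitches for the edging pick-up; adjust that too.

Stitches: 65 × 28/25 = 72.80 → 73.
Rows: 124 × 34/37 = 113.95 → 114.
edging pick-up: 46 × 28/25 = 51.52 → 52.

Cast on 73 stitches; work 114 rows; edging pick-up 52 stitches.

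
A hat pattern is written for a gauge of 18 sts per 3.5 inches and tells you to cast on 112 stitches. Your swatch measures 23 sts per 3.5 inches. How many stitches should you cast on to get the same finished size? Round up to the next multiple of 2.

Scale factor = 23 / 18 = 1.278.
112 × 23 / 18 = 143.11 sts.
→ 144 sts.

CO 144 sts.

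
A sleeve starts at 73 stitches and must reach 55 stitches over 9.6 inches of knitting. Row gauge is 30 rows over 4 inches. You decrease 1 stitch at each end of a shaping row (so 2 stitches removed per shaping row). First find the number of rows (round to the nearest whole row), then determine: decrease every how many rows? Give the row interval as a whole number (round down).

Decrease every 8th row.

Rows = 9.6 × 7.5 = 72.0 → 72 rows.
Stitches to remove: 18 → 9 shaping rows (at 2 st each).
72 / 9 = 8.00 → every 8 rows.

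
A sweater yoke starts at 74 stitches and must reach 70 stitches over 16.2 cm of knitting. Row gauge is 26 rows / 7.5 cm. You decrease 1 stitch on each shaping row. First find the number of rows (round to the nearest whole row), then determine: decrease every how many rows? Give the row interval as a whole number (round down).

Rows = 16.2 × 3.467 = 56.2 → 56 rows.
Stitches to remove: 4 → 4 shaping rows (at 1 st each).
56 / 4 = 14.00 → every 14 rows.

Decrease every 14th row.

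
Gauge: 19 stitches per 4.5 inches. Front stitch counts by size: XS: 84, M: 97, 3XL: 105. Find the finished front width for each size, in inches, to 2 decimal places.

XS 19.89 inches; M 22.97 inches; 3XL 24.87 inches.

19/4.5 = 4.222 sts per in.
XS: 84 / 4.222 = 19.895 → 19.89 in.
M: 97 / 4.222 = 22.974 → 22.97 in.
3XL: 105 / 4.222 = 24.868 → 24.87 in.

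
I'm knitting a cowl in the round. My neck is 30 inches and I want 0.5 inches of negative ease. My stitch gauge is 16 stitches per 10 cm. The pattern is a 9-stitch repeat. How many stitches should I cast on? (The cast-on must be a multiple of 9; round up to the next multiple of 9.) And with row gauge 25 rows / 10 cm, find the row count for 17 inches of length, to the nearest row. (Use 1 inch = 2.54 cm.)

Cast on 126 stitches; work 108 rows.

Finished = 30 − 0.5 = 29.5 inches.
29.5 inches × 2.54 = 74.93 cm.
16/10 = 1.6 sts per cm; 74.93 × 1.6 = 119.89 sts.
Next multiple of 9 → 126.
17 inches = 43.18 cm; × 2.5 = 107.95 → 108 rows.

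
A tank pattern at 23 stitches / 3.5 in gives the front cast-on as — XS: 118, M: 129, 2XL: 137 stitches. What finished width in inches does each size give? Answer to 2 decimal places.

XS 17.96 inches; M 19.63 inches; 2XL 20.85 inches.

23/3.5 = 6.571 sts per in.
XS: 118 / 6.571 = 17.957 → 17.96 in.
M: 129 / 6.571 = 19.630 → 19.63 in.
2XL: 137 / 6.571 = 20.848 → 20.85 in.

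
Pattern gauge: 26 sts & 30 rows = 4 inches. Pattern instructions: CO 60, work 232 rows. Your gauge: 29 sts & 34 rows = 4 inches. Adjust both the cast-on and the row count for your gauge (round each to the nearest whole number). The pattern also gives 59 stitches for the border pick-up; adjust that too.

Cast on 67 stitches; work 263 rows; border pick-up 66 stitches.

Stitches: 60 × 29/26 = 66.92 → 67.
Rows: 232 × 34/30 = 262.93 → 263.
border pick-up: 59 × 29/26 = 65.81 → 66.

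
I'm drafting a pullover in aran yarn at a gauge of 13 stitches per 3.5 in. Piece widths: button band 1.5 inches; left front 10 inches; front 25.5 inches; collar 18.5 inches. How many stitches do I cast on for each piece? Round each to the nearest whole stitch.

button band 6; left front 37; front 95; collar 69.

Rate = 13/3.5 = 3.714 sts per in.
button band: 1.5 × 3.714 = 5.57 → 6.
left front: 10 × 3.714 = 37.14 → 37.
front: 25.5 × 3.714 = 94.71 → 95.
collar: 18.5 × 3.714 = 68.71 → 69.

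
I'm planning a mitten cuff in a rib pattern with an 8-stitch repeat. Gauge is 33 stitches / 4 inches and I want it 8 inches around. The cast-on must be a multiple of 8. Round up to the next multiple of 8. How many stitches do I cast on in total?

Cast on 72 stitches.

33 / 4 = 8.25 sts per inch.
8 × 8.25 = 66.00 sts.
Next multiple of 8: 72.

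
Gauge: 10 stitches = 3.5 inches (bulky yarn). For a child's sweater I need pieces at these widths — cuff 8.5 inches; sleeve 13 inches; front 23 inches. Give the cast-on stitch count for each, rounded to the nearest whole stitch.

cuff 24; sleeve 37; front 66.

Rate = 10/3.5 = 2.857 sts per in.
cuff: 8.5 × 2.857 = 24.29 → 24.
sleeve: 13 × 2.857 = 37.14 → 37.
front: 23 × 2.857 = 65.71 → 66.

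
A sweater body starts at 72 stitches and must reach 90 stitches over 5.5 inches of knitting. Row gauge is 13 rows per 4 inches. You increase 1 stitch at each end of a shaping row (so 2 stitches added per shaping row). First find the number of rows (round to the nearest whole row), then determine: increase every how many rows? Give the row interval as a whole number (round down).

Rows = 5.5 × 3.25 = 17.9 → 18 rows.
Stitches to add: 18 → 9 shaping rows (at 2 st each).
18 / 9 = 2.00 → every 2 rows.

Increase every 2nd row.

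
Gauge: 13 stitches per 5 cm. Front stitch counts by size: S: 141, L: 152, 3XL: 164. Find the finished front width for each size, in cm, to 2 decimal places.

S 54.23 cm; L 58.46 cm; 3XL 63.08 cm.

13/5 = 2.6 sts per cm.
S: 141 / 2.6 = 54.231 → 54.23 cm.
L: 152 / 2.6 = 58.462 → 58.46 cm.
3XL: 164 / 2.6 = 63.077 → 63.08 cm.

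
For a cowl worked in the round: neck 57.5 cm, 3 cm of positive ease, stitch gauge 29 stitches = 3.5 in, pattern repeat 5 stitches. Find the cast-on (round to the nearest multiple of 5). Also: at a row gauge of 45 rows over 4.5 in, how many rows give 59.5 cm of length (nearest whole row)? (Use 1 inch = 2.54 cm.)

Cast on 195 stitches; work 234 rows.

Finished = 57.5 + 3 = 60.5 cm.
60.5 cm × 1/2.54 = 23.82 inches.
29/3.5 = 8.286 sts per in; 23.82 × 8.286 = 197.36 sts.
Nearest multiple of 5 → 195.
59.5 cm = 23.43 inches; × 10 = 234.25 → 234 rows.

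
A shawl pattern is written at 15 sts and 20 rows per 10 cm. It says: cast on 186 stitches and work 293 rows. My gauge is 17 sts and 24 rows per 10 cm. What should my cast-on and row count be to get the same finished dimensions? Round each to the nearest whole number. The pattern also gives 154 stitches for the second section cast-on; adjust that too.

Cast on 211 stitches; work 352 rows; second section cast-on 175 stitches.

Stitches: 186 × 17/15 = 210.80 → 211.
Rows: 293 × 24/20 = 351.60 → 352.
second section cast-on: 154 × 17/15 = 174.53 → 175.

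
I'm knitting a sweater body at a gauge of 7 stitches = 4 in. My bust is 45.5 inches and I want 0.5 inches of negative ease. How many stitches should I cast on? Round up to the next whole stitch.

79 stitches.

Finished = 45.5 − 0.5 = 45 in.
7 / 4 = 1.75 sts per inch.
45.00 × 1.75 = 78.75 sts.
→ 79 sts.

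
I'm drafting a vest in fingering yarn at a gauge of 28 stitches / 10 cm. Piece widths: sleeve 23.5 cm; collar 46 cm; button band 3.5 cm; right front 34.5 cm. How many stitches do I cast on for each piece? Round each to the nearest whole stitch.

Rate = 28/10 = 2.8 sts per cm.
sleeve: 23.5 × 2.8 = 65.80 → 66.
collar: 46 × 2.8 = 128.80 → 129.
button band: 3.5 × 2.8 = 9.80 → 10.
right front: 34.5 × 2.8 = 96.60 → 97.

sleeve 66; collar 129; button band 10; right front 97.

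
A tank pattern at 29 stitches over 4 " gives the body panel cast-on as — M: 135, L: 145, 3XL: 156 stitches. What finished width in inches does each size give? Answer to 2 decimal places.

29/4 = 7.25 sts per in.
M: 135 / 7.25 = 18.621 → 18.62 in.
L: 145 / 7.25 = 20.000 → 20.00 in.
3XL: 156 / 7.25 = 21.517 → 21.52 in.

M 18.62 inches; L 20.00 inches; 3XL 21.52 inches.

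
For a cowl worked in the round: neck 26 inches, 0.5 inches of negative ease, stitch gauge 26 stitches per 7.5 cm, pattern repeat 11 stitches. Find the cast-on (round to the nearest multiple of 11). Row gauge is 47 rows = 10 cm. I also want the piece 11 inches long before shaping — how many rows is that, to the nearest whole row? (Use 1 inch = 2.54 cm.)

Cast on 220 stitches; work 131 rows.

Finished = 26 − 0.5 = 25.5 inches.
25.5 inches × 2.54 = 64.77 cm.
26/7.5 = 3.467 sts per cm; 64.77 × 3.467 = 224.54 sts.
Nearest multiple of 11 → 220.
11 inches = 27.94 cm; × 4.7 = 131.32 → 131 rows.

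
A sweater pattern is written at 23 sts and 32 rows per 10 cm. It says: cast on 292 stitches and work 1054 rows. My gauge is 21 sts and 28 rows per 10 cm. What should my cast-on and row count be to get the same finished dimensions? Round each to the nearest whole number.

Stitches: 292 × 21/23 = 266.61 → 267.
Rows: 1054 × 28/32 = 922.25 → 922.

Cast on 267 stitches; work 922 rows.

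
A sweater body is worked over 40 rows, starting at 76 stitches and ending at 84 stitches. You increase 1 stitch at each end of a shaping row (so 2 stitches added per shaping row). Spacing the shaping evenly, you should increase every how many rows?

Stitches to add: |84 − 76| = 8.
Shaping rows needed: 8 / 2 = 4.
40 rows / 4 = every 10 rows.

Increase every 10th row.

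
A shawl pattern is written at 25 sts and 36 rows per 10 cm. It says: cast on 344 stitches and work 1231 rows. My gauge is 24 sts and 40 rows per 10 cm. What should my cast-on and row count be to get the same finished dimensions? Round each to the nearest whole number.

Stitches: 344 × 24/25 = 330.24 → 330.
Rows: 1231 × 40/36 = 1367.78 → 1368.

Cast on 330 stitches; work 1368 rows.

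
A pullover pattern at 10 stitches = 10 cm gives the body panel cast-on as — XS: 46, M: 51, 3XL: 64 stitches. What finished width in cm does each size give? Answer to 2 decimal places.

XS 46.00 cm; M 51.00 cm; 3XL 64.00 cm.

10/10 = 1 sts per cm.
XS: 46 / 1 = 46.000 → 46.00 cm.
M: 51 / 1 = 51.000 → 51.00 cm.
3XL: 64 / 1 = 64.000 → 64.00 cm.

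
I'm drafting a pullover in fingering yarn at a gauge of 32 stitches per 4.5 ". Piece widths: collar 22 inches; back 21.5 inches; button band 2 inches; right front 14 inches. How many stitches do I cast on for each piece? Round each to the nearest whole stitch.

collar 156; back 153; button band 14; right front 100.

Rate = 32/4.5 = 7.111 sts per in.
collar: 22 × 7.111 = 156.44 → 156.
back: 21.5 × 7.111 = 152.89 → 153.
button band: 2 × 7.111 = 14.22 → 14.
right front: 14 × 7.111 = 99.56 → 100.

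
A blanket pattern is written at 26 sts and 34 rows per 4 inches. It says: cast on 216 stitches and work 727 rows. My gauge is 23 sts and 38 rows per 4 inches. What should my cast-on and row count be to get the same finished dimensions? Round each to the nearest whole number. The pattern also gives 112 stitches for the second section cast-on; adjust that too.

Stitches: 216 × 23/26 = 191.08 → 191.
Rows: 727 × 38/34 = 812.53 → 813.
second section cast-on: 112 × 23/26 = 99.08 → 99.

Cast on 191 stitches; work 813 rows; second section cast-on 99 stitches.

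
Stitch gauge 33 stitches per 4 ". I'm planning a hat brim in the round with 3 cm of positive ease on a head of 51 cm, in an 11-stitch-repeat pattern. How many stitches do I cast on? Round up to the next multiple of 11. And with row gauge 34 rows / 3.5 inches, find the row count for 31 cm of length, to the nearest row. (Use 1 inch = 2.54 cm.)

Finished = 51 + 3 = 54 cm.
54 cm × 1/2.54 = 21.26 inches.
33/4 = 8.25 sts per in; 21.26 × 8.25 = 175.39 sts.
Next multiple of 11 → 176.
31 cm = 12.20 inches; × 9.714 = 118.56 → 119 rows.

Cast on 176 stitches; work 119 rows.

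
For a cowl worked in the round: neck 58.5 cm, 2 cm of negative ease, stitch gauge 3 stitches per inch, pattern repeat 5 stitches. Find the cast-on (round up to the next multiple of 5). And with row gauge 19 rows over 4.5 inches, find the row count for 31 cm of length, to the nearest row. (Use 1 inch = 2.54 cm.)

Cast on 70 stitches; work 52 rows.

Finished = 58.5 − 2 = 56.5 cm.
56.5 cm × 1/2.54 = 22.24 inches.
3/1 = 3 sts per in; 22.24 × 3 = 66.73 sts.
Next multiple of 5 → 70.
31 cm = 12.20 inches; × 4.222 = 51.53 → 52 rows.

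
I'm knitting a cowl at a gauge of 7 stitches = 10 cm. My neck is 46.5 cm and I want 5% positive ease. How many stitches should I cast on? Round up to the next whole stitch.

Finished = 46.5 × 1.05 = 48.83 cm.
7 / 10 = 0.7 sts per cm.
48.83 × 0.7 = 34.18 sts.
→ 35 sts.

35 stitches.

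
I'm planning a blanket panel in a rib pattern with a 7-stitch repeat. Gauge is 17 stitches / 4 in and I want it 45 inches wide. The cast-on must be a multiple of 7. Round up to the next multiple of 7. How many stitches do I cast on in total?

17 / 4 = 4.25 sts per inch.
45 × 4.25 = 191.25 sts.
Next multiple of 7: 196.

196 stitches.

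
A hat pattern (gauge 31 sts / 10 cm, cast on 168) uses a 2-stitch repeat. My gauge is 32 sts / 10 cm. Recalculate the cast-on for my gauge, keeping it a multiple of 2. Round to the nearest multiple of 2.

168 × 32 / 31 = 173.42.
Nearest multiple of 2: 174.

CO 174 sts.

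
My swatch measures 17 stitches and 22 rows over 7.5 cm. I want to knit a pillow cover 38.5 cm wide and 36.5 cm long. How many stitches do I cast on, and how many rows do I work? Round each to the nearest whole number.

Cast on 87 stitches and work 107 rows.

Stitch gauge = 17/7.5 = 2.267 sts/cm; 38.5 × 2.267 = 87.27 → 87 sts.
Row gauge = 22/7.5 = 2.933 rows/cm; 36.5 × 2.933 = 107.07 → 107 rows.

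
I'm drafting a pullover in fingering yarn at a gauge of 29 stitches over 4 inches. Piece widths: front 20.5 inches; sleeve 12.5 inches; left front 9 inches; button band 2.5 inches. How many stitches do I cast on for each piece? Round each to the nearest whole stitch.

Rate = 29/4 = 7.25 sts per in.
front: 20.5 × 7.25 = 148.62 → 149.
sleeve: 12.5 × 7.25 = 90.62 → 91.
left front: 9 × 7.25 = 65.25 → 65.
button band: 2.5 × 7.25 = 18.12 → 18.

front 149; sleeve 91; left front 65; button band 18.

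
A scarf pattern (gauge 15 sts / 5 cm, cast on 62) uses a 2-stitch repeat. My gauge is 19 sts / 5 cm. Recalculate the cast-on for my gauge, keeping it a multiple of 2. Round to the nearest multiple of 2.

Cast on 78 stitches.

62 × 19 / 15 = 78.53.
Nearest multiple of 2: 78.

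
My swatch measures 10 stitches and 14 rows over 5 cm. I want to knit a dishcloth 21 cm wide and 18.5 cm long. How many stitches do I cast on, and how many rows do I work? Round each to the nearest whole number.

Cast on 42 stitches and work 52 rows.

Stitch gauge = 10/5 = 2 sts/cm; 21 × 2 = 42.00 → 42 sts.
Row gauge = 14/5 = 2.8 rows/cm; 18.5 × 2.8 = 51.80 → 52 rows.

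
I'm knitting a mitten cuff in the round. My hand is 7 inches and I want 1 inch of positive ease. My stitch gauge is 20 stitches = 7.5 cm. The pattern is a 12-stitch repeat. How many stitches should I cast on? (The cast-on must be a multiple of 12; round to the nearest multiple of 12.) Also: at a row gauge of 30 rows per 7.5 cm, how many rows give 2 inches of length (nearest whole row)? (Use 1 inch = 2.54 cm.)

Finished = 7 + 1 = 8 inches.
8 inches × 2.54 = 20.32 cm.
20/7.5 = 2.667 sts per cm; 20.32 × 2.667 = 54.19 sts.
Nearest multiple of 12 → 60.
2 inches = 5.08 cm; × 4 = 20.32 → 20 rows.

Cast on 60 stitches; work 20 rows.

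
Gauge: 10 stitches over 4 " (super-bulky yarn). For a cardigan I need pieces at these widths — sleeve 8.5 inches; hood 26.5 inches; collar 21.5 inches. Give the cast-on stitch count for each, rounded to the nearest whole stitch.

sleeve 21; hood 66; collar 54.

Rate = 10/4 = 2.5 sts per in.
sleeve: 8.5 × 2.5 = 21.25 → 21.
hood: 26.5 × 2.5 = 66.25 → 66.
collar: 21.5 × 2.5 = 53.75 → 54.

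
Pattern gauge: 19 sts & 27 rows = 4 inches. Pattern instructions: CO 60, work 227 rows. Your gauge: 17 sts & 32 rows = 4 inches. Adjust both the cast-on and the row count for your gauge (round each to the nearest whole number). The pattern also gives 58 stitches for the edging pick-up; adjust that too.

Stitches: 60 × 17/19 = 53.68 → 54.
Rows: 227 × 32/27 = 269.04 → 269.
edging pick-up: 58 × 17/19 = 51.89 → 52.

Cast on 54 stitches; work 269 rows; edging pick-up 52 stitches.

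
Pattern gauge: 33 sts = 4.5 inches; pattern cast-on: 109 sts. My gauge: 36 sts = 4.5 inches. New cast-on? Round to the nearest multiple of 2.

Scale factor = 36 / 33 = 1.091.
109 × 36 / 33 = 118.91 sts.
→ 118 sts.

CO 118 sts.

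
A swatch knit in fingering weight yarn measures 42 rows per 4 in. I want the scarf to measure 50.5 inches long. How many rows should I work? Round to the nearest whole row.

Work 530 rows.

42 rows / 4 in = 10.5 rows per inch.
50.5 × 10.5 = 530.25 rows.
Round to nearest → 530.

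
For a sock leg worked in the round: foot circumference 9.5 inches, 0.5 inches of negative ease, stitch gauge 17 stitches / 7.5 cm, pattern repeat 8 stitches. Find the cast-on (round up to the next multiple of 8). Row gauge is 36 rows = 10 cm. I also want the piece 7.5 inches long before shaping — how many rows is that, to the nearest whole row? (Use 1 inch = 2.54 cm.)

Cast on 56 stitches; work 69 rows.

Finished = 9.5 − 0.5 = 9 inches.
9 inches × 2.54 = 22.86 cm.
17/7.5 = 2.267 sts per cm; 22.86 × 2.267 = 51.82 sts.
Next multiple of 8 → 56.
7.5 inches = 19.05 cm; × 3.6 = 68.58 → 69 rows.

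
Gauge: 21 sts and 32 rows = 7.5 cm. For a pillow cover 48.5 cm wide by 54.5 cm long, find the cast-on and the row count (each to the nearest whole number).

Stitch gauge = 21/7.5 = 2.8 sts/cm; 48.5 × 2.8 = 135.80 → 136 sts.
Row gauge = 32/7.5 = 4.267 rows/cm; 54.5 × 4.267 = 232.53 → 233 rows.

Cast on 136 stitches and work 233 rows.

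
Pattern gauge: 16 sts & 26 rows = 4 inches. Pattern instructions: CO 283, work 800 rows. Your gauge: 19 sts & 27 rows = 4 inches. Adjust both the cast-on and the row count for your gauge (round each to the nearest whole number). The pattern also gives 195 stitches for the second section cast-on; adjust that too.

Cast on 336 stitches; work 831 rows; second section cast-on 232 stitches.

Stitches: 283 × 19/16 = 336.06 → 336.
Rows: 800 × 27/26 = 830.77 → 831.
second section cast-on: 195 × 19/16 = 231.56 → 232.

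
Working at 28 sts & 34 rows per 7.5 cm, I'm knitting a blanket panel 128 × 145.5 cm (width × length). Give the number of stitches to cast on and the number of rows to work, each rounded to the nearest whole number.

Cast on 478 stitches and work 660 rows.

Stitch gauge = 28/7.5 = 3.733 sts/cm; 128 × 3.733 = 477.87 → 478 sts.
Row gauge = 34/7.5 = 4.533 rows/cm; 145.5 × 4.533 = 659.60 → 660 rows.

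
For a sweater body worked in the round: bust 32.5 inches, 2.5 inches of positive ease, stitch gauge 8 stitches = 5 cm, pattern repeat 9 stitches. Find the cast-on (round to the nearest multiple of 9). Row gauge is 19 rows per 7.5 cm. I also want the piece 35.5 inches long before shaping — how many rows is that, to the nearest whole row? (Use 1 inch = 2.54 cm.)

Finished = 32.5 + 2.5 = 35 inches.
35 inches × 2.54 = 88.90 cm.
8/5 = 1.6 sts per cm; 88.90 × 1.6 = 142.24 sts.
Nearest multiple of 9 → 144.
35.5 inches = 90.17 cm; × 2.533 = 228.43 → 228 rows.

Cast on 144 stitches; work 228 rows.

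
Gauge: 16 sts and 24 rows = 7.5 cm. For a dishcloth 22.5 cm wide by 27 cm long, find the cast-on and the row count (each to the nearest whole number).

Stitch gauge = 16/7.5 = 2.133 sts/cm; 22.5 × 2.133 = 48.00 → 48 sts.
Row gauge = 24/7.5 = 3.2 rows/cm; 27 × 3.2 = 86.40 → 86 rows.

Cast on 48 stitches and work 86 rows.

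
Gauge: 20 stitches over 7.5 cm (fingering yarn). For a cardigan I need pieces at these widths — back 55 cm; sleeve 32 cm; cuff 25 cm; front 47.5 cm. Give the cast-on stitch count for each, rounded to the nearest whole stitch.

back 147; sleeve 85; cuff 67; front 127.

Rate = 20/7.5 = 2.667 sts per cm.
back: 55 × 2.667 = 146.67 → 147.
sleeve: 32 × 2.667 = 85.33 → 85.
cuff: 25 × 2.667 = 66.67 → 67.
front: 47.5 × 2.667 = 126.67 → 127.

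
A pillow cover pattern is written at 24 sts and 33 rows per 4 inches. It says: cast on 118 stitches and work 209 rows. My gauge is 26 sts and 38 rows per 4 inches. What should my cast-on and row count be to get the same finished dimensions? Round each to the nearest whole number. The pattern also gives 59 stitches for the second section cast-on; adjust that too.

Stitches: 118 × 26/24 = 127.83 → 128.
Rows: 209 × 38/33 = 240.67 → 241.
second section cast-on: 59 × 26/24 = 63.92 → 64.

Cast on 128 stitches; work 241 rows; second section cast-on 64 stitches.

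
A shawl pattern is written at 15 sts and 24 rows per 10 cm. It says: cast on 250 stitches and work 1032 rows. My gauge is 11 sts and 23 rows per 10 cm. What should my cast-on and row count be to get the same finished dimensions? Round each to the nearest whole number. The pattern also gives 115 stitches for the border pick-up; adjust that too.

Cast on 183 stitches; work 989 rows; border pick-up 84 stitches.

Stitches: 250 × 11/15 = 183.33 → 183.
Rows: 1032 × 23/24 = 989.00 → 989.
border pick-up: 115 × 11/15 = 84.33 → 84.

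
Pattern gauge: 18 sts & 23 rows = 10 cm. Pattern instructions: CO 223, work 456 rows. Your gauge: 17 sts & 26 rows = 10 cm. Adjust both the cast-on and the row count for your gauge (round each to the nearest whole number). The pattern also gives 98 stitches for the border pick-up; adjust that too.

Stitches: 223 × 17/18 = 210.61 → 211.
Rows: 456 × 26/23 = 515.48 → 515.
border pick-up: 98 × 17/18 = 92.56 → 93.

Cast on 211 stitches; work 515 rows; border pick-up 93 stitches.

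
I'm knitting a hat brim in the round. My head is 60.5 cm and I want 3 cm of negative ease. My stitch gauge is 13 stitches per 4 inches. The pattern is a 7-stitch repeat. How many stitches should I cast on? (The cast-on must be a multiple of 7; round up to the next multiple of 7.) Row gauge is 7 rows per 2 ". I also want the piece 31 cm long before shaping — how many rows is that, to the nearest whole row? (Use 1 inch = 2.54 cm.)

Cast on 77 stitches; work 43 rows.

Finished = 60.5 − 3 = 57.5 cm.
57.5 cm × 1/2.54 = 22.64 inches.
13/4 = 3.25 sts per in; 22.64 × 3.25 = 73.57 sts.
Next multiple of 7 → 77.
31 cm = 12.20 inches; × 3.5 = 42.72 → 43 rows.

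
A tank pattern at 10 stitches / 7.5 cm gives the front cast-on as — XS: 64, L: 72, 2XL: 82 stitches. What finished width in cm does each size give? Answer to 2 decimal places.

XS 48.00 cm; L 54.00 cm; 2XL 61.50 cm.

10/7.5 = 1.333 sts per cm.
XS: 64 / 1.333 = 48.000 → 48.00 cm.
L: 72 / 1.333 = 54.000 → 54.00 cm.
2XL: 82 / 1.333 = 61.500 → 61.50 cm.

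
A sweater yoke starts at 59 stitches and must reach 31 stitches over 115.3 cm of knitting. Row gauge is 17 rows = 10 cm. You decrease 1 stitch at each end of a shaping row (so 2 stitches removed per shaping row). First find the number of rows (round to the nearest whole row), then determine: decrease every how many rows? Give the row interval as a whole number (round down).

Decrease every 14th row.

Rows = 115.3 × 1.7 = 196.0 → 196 rows.
Stitches to remove: 28 → 14 shaping rows (at 2 st each).
196 / 14 = 14.00 → every 14 rows.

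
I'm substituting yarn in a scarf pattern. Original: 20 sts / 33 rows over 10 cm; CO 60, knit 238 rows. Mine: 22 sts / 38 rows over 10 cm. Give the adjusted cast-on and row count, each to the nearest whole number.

Cast on 66 stitches; work 274 rows.

Stitches: 60 × 22/20 = 66.00 → 66.
Rows: 238 × 38/33 = 274.06 → 274.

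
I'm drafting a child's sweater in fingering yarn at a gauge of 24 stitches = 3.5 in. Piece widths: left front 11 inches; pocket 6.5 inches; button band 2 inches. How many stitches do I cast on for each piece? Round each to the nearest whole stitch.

Rate = 24/3.5 = 6.857 sts per in.
left front: 11 × 6.857 = 75.43 → 75.
pocket: 6.5 × 6.857 = 44.57 → 45.
button band: 2 × 6.857 = 13.71 → 14.

left front 75; pocket 45; button band 14.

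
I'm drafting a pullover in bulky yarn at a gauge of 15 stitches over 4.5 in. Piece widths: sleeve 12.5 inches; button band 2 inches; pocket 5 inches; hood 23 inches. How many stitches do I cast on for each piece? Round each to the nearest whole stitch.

sleeve 42; button band 7; pocket 17; hood 77.

Rate = 15/4.5 = 3.333 sts per in.
sleeve: 12.5 × 3.333 = 41.67 → 42.
button band: 2 × 3.333 = 6.67 → 7.
pocket: 5 × 3.333 = 16.67 → 17.
hood: 23 × 3.333 = 76.67 → 77.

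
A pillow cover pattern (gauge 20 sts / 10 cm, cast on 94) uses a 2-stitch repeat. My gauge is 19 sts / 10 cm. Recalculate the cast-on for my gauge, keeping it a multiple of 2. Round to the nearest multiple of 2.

CO 90 sts.

94 × 19 / 20 = 89.30.
Nearest multiple of 2: 90.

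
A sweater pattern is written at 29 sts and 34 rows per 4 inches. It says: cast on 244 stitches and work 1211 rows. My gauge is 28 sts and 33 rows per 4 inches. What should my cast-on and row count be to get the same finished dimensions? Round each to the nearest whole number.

Stitches: 244 × 28/29 = 235.59 → 236.
Rows: 1211 × 33/34 = 1175.38 → 1175.

Cast on 236 stitches; work 1175 rows.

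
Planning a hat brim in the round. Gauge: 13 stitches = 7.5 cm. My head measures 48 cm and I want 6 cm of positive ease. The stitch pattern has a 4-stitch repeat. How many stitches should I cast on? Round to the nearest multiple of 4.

Finished = 48 + 6 = 54 cm.
13 / 7.5 = 1.733 sts/cm.
54 × 1.733 = 93.60 sts.
Nearest multiple of 4: 92.

Cast on 92 stitches.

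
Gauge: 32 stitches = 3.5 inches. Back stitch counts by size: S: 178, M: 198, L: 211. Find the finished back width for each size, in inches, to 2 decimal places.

32/3.5 = 9.143 sts per in.
S: 178 / 9.143 = 19.469 → 19.47 in.
M: 198 / 9.143 = 21.656 → 21.66 in.
L: 211 / 9.143 = 23.078 → 23.08 in.

S 19.47 inches; M 21.66 inches; L 23.08 inches.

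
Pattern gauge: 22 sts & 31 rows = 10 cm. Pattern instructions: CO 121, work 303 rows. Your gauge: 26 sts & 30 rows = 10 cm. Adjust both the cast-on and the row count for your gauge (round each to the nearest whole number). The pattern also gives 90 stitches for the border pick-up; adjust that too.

Stitches: 121 × 26/22 = 143.00 → 143.
Rows: 303 × 30/31 = 293.23 → 293.
border pick-up: 90 × 26/22 = 106.36 → 106.

Cast on 143 stitches; work 293 rows; border pick-up 106 stitches.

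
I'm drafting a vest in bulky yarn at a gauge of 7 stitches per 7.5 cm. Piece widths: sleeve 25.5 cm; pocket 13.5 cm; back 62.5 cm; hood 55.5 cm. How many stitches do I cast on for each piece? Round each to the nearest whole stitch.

sleeve 24; pocket 13; back 58; hood 52.

Rate = 7/7.5 = 0.933 sts per cm.
sleeve: 25.5 × 0.933 = 23.80 → 24.
pocket: 13.5 × 0.933 = 12.60 → 13.
back: 62.5 × 0.933 = 58.33 → 58.
hood: 55.5 × 0.933 = 51.80 → 52.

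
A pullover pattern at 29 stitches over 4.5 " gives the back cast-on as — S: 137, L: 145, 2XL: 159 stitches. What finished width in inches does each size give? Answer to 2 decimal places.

S 21.26 inches; L 22.50 inches; 2XL 24.67 inches.

29/4.5 = 6.444 sts per in.
S: 137 / 6.444 = 21.259 → 21.26 in.
L: 145 / 6.444 = 22.500 → 22.50 in.
2XL: 159 / 6.444 = 24.672 → 24.67 in.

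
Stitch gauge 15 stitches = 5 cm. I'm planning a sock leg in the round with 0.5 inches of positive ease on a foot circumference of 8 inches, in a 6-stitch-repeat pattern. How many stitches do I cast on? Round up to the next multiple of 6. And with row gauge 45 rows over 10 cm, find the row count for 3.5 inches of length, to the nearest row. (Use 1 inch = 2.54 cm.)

Cast on 66 stitches; work 40 rows.

Finished = 8 + 0.5 = 8.5 inches.
8.5 inches × 2.54 = 21.59 cm.
15/5 = 3 sts per cm; 21.59 × 3 = 64.77 sts.
Next multiple of 6 → 66.
3.5 inches = 8.89 cm; × 4.5 = 40.01 → 40 rows.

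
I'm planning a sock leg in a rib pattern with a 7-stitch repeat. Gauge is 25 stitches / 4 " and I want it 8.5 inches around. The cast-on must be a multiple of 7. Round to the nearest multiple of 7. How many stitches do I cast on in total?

25 / 4 = 6.25 sts per inch.
8.5 × 6.25 = 53.12 sts.
Nearest multiple of 7: 56.

CO 56 sts.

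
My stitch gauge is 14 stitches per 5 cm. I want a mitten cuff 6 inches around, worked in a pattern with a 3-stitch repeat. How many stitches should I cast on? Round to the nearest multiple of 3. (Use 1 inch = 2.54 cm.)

CO 42 sts.

6 in = 6 × 2.54 = 15.24 cm.
14 / 5 = 2.8 sts/cm.
15.24 × 2.8 = 42.67 sts.
→ 42.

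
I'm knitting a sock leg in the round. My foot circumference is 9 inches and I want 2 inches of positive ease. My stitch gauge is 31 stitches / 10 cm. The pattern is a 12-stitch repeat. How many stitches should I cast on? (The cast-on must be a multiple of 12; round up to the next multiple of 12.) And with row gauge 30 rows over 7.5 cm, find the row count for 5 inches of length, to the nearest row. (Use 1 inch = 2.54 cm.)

Finished = 9 + 2 = 11 inches.
11 inches × 2.54 = 27.94 cm.
31/10 = 3.1 sts per cm; 27.94 × 3.1 = 86.61 sts.
Next multiple of 12 → 96.
5 inches = 12.70 cm; × 4 = 50.80 → 51 rows.

Cast on 96 stitches; work 51 rows.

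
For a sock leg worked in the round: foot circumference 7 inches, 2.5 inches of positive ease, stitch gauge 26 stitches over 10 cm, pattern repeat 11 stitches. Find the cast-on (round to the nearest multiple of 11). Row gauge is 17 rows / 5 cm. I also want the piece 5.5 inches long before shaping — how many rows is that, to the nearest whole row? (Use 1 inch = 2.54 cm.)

Cast on 66 stitches; work 47 rows.

Finished = 7 + 2.5 = 9.5 inches.
9.5 inches × 2.54 = 24.13 cm.
26/10 = 2.6 sts per cm; 24.13 × 2.6 = 62.74 sts.
Nearest multiple of 11 → 66.
5.5 inches = 13.97 cm; × 3.4 = 47.50 → 47 rows.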